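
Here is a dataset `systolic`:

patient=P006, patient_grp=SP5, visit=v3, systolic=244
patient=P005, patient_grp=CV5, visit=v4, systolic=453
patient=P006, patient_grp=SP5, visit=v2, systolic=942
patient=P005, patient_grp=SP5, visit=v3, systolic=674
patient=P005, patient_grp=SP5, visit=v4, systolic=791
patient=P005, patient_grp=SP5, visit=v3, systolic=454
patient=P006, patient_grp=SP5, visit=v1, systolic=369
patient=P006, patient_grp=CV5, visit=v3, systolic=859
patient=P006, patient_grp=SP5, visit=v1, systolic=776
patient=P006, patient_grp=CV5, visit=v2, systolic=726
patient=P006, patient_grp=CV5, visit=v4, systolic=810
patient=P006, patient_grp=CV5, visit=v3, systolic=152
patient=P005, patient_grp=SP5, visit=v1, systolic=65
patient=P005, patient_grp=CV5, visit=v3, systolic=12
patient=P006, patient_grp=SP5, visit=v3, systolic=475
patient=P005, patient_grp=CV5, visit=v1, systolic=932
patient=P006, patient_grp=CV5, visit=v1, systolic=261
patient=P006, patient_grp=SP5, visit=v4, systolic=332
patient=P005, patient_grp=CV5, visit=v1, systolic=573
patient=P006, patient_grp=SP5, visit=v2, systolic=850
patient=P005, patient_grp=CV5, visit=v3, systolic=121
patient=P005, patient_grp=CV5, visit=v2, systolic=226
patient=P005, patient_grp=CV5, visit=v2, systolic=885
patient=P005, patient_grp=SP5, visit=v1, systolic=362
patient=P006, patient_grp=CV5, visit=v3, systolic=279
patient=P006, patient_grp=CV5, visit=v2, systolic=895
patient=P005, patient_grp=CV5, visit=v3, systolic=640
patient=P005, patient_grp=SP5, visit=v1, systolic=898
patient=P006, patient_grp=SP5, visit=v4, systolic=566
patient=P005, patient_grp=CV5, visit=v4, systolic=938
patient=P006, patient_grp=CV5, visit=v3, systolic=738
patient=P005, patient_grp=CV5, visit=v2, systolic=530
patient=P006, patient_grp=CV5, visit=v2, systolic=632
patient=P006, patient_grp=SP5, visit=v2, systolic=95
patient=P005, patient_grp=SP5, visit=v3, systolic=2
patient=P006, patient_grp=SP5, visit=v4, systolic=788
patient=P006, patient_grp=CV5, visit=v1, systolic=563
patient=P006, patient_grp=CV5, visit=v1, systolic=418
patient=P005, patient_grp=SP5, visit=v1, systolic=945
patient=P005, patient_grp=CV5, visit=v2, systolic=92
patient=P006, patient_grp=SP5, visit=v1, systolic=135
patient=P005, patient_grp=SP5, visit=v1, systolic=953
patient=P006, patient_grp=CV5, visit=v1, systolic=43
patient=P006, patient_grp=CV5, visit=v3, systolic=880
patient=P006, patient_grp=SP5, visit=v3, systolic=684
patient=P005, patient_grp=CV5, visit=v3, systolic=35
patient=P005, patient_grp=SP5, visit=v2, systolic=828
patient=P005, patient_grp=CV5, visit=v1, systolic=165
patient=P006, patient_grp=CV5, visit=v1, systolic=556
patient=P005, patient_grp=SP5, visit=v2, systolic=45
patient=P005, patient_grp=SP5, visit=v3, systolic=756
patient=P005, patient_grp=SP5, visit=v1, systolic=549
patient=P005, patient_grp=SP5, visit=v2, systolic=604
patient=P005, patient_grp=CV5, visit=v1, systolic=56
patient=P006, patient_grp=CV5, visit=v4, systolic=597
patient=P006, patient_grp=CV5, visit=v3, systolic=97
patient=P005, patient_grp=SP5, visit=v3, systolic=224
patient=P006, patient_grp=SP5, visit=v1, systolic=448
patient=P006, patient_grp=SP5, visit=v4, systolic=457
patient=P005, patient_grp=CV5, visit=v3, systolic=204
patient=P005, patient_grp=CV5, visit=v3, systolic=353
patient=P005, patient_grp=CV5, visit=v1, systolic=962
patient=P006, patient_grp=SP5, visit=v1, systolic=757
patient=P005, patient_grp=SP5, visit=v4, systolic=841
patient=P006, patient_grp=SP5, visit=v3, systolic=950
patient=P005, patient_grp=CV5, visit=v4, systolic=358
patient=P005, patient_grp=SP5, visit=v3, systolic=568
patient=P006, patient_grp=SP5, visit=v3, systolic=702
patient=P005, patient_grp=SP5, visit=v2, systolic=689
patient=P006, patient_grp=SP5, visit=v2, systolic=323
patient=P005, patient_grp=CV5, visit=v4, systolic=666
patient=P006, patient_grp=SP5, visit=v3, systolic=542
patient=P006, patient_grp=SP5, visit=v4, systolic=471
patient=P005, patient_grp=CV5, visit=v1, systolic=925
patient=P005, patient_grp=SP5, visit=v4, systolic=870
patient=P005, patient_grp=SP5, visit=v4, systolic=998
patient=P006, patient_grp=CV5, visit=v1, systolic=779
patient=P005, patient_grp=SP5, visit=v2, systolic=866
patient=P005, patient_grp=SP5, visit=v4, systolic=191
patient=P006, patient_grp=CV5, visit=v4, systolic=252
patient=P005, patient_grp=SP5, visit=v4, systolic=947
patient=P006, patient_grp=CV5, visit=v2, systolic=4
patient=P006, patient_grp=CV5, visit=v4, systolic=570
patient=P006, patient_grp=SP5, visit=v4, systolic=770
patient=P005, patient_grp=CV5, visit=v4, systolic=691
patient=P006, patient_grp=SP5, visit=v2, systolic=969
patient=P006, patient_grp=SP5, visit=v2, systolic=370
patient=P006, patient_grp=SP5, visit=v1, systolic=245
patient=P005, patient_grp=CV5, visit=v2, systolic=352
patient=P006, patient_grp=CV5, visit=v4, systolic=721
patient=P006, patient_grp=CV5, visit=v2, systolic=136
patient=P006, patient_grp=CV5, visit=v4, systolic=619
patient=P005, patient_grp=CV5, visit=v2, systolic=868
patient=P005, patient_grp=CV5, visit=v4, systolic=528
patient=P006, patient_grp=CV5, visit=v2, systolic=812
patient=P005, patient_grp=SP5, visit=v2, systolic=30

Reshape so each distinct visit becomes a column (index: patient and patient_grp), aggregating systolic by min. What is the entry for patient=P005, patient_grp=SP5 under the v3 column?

2

Rows with patient=P005, patient_grp=SP5 and visit=v3: systolic values are 674, 454, 2, 756, 224, 568.
min(674, 454, 2, 756, 224, 568) = 2.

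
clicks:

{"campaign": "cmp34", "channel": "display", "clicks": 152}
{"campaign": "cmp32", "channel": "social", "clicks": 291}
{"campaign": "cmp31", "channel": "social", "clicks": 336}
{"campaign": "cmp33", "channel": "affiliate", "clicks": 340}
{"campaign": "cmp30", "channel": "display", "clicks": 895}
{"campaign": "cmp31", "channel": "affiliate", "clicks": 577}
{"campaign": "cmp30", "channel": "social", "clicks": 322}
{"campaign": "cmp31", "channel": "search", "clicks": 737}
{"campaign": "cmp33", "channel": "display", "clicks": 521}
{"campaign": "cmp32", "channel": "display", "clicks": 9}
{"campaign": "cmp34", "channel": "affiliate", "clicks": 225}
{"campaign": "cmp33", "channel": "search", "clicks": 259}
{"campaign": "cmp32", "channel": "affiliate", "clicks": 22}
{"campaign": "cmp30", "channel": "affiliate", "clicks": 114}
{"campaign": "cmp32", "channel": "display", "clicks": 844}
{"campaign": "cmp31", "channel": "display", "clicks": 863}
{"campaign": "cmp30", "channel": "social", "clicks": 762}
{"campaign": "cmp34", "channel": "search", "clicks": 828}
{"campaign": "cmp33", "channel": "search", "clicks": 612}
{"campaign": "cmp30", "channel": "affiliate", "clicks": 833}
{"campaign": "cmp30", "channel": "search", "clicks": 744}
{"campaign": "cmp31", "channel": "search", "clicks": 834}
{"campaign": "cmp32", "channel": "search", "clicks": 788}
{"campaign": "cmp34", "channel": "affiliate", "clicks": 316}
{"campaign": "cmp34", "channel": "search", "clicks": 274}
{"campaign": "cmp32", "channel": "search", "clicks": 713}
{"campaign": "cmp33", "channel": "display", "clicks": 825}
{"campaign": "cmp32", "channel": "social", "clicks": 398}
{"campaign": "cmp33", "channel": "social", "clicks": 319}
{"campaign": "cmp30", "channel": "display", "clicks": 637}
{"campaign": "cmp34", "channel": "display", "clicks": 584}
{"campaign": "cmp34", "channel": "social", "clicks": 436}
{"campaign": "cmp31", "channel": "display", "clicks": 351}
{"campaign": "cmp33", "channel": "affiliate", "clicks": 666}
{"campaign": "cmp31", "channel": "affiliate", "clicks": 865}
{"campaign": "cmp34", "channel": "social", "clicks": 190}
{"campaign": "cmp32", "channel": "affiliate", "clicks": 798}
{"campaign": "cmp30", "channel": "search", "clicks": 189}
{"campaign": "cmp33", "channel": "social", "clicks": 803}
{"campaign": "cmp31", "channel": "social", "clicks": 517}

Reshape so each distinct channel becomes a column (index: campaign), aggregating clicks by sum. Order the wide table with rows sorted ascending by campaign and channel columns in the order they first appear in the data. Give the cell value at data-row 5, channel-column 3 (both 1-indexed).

With rows sorted ascending by campaign, row 5 is campaign=cmp34. channel columns in first-appearance order: display, social, affiliate, search; column 3 is affiliate.
Long rows with campaign=cmp34, channel=affiliate: 225 + 316 = 541.

541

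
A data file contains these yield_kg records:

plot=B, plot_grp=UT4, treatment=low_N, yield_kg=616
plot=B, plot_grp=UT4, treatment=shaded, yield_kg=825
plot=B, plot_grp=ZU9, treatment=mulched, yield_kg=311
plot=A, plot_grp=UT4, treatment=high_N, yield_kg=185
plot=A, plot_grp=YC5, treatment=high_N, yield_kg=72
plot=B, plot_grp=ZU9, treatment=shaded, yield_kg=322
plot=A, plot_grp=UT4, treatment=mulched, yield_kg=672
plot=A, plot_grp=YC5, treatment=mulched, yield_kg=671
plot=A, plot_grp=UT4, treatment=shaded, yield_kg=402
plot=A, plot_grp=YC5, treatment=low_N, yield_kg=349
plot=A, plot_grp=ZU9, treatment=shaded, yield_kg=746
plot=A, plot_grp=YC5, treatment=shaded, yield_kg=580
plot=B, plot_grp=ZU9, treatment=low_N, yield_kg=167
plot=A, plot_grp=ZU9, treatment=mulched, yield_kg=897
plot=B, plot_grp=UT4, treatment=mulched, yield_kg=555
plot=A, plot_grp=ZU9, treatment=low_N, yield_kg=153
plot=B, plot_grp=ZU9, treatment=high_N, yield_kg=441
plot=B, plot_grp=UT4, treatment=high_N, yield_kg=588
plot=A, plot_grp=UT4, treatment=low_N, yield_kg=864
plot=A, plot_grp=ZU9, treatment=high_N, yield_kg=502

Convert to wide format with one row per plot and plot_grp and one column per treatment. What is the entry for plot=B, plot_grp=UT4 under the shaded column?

825

Wide layout: rows indexed by plot and plot_grp, columns are the 4 distinct treatment values (low_N, shaded, mulched, high_N).
Cell (plot=B, plot_grp=UT4, treatment=shaded) draws from the long row where plot=B, plot_grp=UT4 and treatment=shaded, which has yield_kg=825.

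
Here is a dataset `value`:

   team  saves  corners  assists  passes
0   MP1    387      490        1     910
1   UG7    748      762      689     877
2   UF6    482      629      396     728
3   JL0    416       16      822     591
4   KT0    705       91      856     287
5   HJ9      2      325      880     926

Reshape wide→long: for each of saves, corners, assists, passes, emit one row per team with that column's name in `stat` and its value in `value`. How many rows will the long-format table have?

24

6 team values × 4 melted columns = 24 rows.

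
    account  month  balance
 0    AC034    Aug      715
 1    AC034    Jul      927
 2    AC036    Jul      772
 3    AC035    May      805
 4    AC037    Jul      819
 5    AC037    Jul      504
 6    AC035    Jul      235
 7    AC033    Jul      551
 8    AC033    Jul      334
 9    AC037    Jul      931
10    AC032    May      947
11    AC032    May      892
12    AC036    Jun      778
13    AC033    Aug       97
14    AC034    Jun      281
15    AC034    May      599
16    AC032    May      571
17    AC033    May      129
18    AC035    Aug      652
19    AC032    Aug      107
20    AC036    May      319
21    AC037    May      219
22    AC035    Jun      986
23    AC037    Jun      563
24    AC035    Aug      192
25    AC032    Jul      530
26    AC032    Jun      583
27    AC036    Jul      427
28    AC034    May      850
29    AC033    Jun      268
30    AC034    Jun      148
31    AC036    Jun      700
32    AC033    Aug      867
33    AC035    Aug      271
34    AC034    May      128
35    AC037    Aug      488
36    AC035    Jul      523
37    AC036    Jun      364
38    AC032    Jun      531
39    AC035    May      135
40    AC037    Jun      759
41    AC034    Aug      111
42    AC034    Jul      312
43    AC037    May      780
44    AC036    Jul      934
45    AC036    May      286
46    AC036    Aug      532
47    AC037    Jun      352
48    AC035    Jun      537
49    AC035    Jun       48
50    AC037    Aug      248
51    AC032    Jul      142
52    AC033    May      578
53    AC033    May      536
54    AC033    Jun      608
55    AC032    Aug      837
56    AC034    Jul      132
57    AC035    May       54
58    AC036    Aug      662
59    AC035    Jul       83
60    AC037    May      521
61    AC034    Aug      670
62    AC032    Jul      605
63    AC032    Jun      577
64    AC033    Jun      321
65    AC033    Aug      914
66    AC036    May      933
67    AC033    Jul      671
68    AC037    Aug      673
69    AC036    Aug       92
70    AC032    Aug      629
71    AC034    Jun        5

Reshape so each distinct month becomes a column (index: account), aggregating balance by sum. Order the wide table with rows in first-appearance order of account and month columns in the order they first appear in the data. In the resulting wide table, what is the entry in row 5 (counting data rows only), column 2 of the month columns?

With rows in first-appearance order of account, row 5 is account=AC033. month columns in first-appearance order: Aug, Jul, May, Jun; column 2 is Jul.
Long rows with account=AC033, month=Jul: 551 + 334 + 671 = 1556.

1556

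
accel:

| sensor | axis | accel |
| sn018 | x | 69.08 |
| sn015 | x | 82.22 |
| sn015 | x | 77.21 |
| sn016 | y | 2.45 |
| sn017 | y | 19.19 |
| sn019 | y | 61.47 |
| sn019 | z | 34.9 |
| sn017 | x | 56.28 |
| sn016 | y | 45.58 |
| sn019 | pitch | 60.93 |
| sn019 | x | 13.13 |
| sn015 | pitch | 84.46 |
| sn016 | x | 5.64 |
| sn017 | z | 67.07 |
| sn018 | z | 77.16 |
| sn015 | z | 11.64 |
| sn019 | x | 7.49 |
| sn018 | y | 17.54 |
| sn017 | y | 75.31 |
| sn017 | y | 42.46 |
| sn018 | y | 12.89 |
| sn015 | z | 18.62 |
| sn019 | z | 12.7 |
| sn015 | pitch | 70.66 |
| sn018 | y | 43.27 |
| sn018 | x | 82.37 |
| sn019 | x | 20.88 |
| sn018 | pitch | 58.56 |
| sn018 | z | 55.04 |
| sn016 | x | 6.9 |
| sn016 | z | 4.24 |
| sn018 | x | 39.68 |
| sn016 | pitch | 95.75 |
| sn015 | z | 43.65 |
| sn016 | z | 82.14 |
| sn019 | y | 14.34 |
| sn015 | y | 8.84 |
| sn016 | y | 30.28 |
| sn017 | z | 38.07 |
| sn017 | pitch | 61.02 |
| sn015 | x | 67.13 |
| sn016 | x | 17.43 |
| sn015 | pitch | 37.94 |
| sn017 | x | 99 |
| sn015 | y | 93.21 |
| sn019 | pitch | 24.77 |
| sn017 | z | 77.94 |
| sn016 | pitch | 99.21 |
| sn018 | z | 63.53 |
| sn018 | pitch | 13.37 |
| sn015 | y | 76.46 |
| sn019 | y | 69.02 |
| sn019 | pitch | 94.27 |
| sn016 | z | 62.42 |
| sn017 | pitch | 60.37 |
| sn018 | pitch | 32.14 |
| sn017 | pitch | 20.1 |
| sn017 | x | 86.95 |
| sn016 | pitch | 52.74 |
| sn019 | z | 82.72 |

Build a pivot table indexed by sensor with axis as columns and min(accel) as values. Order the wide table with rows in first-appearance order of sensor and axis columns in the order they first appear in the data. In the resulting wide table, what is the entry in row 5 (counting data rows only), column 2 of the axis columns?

14.34

With rows in first-appearance order of sensor, row 5 is sensor=sn019. axis columns in first-appearance order: x, y, z, pitch; column 2 is y.
Long rows with sensor=sn019, axis=y: min(61.47, 14.34, 69.02) = 14.34.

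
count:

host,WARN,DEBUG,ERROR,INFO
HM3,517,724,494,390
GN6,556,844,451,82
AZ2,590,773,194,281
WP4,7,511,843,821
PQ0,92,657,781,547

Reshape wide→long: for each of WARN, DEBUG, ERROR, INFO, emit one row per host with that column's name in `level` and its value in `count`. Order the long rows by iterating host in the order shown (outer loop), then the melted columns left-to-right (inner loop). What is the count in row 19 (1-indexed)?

781

20 rows total (5 × 4). Row 19: index ⌊(19-1)/4⌋ = 4 into host → PQ0; (19-1) mod 4 = 2 into the melted columns → ERROR.
So row 19 is (PQ0, ERROR, 781); count = 781.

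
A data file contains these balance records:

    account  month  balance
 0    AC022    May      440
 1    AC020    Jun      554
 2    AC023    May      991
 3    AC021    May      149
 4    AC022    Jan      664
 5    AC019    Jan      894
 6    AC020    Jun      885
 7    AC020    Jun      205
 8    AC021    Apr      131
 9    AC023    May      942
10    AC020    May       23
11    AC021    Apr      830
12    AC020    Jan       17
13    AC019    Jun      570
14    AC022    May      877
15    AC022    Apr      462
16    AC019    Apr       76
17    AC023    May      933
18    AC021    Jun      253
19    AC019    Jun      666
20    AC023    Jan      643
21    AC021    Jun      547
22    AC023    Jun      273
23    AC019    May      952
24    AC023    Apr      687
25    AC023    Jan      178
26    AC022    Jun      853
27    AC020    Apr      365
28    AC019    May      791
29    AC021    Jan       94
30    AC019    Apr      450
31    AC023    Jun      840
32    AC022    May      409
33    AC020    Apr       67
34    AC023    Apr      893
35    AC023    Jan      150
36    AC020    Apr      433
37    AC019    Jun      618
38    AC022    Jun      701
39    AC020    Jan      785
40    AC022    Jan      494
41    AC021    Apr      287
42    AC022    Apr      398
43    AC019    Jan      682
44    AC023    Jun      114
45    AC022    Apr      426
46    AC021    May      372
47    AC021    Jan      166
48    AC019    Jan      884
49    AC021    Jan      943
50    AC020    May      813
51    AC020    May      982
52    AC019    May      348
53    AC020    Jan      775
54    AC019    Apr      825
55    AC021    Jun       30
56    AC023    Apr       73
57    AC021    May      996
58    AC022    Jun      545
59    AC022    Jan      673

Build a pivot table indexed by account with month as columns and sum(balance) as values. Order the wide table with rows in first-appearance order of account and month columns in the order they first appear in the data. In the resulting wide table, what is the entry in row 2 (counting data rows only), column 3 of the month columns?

With rows in first-appearance order of account, row 2 is account=AC020. month columns in first-appearance order: May, Jun, Jan, Apr; column 3 is Jan.
Long rows with account=AC020, month=Jan: 17 + 785 + 775 = 1577.

1577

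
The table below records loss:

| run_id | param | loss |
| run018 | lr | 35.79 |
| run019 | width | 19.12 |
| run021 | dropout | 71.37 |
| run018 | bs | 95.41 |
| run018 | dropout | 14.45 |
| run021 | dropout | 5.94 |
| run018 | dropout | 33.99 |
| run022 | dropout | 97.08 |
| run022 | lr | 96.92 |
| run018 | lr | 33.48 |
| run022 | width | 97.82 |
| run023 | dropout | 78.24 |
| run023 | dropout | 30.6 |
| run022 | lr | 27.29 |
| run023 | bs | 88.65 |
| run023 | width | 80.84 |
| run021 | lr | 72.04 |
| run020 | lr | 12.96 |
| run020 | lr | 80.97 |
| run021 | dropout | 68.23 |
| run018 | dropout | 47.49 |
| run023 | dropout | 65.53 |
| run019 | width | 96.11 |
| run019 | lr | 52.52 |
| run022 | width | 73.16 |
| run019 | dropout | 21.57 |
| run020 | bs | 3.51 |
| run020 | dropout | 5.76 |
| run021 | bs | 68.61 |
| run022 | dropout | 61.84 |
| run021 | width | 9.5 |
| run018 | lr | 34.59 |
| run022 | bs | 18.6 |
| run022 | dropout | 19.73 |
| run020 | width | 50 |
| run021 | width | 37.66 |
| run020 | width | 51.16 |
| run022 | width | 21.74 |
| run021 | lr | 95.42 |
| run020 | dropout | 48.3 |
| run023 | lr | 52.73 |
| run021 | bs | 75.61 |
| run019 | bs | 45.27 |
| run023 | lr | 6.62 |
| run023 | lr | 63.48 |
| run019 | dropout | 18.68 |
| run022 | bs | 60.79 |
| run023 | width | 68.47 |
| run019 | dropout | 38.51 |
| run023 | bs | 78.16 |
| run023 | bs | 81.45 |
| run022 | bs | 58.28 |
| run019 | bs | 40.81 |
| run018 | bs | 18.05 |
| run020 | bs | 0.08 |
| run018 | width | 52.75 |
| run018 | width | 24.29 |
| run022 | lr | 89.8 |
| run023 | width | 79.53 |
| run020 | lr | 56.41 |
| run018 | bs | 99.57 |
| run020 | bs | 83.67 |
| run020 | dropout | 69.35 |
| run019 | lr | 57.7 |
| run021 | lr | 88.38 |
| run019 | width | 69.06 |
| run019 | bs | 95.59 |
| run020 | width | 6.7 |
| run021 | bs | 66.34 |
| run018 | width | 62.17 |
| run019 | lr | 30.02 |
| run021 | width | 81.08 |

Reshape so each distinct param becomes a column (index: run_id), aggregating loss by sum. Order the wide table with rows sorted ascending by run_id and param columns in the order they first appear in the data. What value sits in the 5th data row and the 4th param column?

With rows sorted ascending by run_id, row 5 is run_id=run022. param columns in first-appearance order: lr, width, dropout, bs; column 4 is bs.
Long rows with run_id=run022, param=bs: 18.6 + 60.79 + 58.28 = 137.67.

137.67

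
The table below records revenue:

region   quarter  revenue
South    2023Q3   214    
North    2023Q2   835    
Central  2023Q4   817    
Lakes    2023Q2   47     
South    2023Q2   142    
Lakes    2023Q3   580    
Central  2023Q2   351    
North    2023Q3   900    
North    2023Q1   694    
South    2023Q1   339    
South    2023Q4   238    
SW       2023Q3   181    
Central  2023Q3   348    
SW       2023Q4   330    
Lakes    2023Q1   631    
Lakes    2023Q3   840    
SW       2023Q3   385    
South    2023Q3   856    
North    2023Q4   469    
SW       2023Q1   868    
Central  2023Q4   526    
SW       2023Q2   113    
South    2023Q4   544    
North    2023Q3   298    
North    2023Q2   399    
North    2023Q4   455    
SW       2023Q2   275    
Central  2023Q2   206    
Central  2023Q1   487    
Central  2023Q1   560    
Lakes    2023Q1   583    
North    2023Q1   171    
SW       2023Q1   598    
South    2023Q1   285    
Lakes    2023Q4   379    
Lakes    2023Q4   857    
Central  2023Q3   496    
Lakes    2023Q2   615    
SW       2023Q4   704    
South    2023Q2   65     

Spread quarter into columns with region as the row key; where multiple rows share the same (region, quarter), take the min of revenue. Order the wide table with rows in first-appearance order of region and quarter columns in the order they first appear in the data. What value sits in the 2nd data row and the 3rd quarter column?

455

With rows in first-appearance order of region, row 2 is region=North. quarter columns in first-appearance order: 2023Q3, 2023Q2, 2023Q4, 2023Q1; column 3 is 2023Q4.
Long rows with region=North, quarter=2023Q4: min(469, 455) = 455.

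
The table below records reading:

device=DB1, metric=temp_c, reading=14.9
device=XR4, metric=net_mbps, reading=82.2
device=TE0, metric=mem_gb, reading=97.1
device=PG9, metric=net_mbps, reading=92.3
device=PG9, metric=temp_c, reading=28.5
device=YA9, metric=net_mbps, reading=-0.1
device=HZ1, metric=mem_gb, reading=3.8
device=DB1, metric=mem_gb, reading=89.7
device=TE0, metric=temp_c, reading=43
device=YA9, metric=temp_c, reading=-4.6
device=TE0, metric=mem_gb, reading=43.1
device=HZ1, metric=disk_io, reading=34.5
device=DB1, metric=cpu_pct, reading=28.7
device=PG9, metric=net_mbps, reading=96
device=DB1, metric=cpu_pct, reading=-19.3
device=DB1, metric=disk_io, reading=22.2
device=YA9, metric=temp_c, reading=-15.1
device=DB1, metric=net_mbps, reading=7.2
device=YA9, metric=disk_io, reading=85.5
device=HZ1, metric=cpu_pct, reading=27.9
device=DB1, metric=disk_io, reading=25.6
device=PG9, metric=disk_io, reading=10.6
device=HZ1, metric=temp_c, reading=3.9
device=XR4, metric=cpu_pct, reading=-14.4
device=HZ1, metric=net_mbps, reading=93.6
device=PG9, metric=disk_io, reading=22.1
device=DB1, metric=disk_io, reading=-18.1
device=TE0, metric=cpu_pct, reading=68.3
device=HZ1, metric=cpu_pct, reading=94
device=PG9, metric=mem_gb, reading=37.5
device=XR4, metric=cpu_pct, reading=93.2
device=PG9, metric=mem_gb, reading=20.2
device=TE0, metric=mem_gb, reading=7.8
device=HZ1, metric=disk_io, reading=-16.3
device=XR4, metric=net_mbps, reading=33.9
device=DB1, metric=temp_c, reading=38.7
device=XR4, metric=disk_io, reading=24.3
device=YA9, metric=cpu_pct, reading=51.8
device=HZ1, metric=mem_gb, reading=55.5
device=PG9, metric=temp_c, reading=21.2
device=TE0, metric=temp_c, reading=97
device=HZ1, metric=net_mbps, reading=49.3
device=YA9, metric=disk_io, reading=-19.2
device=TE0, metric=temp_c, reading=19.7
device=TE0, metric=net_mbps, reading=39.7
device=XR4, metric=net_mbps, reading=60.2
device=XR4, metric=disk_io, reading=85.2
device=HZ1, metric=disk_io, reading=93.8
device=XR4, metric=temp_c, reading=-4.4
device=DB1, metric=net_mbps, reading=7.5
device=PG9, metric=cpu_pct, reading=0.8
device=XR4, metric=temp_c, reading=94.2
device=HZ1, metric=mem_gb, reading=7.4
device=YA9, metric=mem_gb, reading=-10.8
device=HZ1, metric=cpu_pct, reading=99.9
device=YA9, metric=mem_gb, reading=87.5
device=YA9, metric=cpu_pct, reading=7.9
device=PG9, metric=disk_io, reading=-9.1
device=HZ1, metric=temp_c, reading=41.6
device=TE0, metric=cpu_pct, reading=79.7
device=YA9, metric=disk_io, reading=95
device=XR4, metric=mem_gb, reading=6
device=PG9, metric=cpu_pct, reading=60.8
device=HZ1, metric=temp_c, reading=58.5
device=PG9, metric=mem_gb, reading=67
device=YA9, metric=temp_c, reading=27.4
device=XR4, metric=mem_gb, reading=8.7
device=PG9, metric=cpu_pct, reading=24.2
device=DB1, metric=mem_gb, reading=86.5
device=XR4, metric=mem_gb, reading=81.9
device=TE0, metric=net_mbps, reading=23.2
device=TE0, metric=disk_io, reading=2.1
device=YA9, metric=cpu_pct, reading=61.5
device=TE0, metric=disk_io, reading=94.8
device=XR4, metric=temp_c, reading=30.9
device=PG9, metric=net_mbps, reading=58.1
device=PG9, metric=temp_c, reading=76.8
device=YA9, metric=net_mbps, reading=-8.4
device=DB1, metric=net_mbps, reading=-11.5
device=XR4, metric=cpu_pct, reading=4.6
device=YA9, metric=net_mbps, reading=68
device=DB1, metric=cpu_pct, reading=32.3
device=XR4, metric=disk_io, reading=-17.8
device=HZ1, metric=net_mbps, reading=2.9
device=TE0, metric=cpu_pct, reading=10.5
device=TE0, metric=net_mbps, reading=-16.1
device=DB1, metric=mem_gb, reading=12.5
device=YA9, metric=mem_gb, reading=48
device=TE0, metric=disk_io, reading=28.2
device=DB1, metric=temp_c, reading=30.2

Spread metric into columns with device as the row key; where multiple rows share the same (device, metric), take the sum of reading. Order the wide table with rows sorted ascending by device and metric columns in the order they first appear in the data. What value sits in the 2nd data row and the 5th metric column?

With rows sorted ascending by device, row 2 is device=HZ1. metric columns in first-appearance order: temp_c, net_mbps, mem_gb, disk_io, cpu_pct; column 5 is cpu_pct.
Long rows with device=HZ1, metric=cpu_pct: 27.9 + 94 + 99.9 = 221.8.

221.8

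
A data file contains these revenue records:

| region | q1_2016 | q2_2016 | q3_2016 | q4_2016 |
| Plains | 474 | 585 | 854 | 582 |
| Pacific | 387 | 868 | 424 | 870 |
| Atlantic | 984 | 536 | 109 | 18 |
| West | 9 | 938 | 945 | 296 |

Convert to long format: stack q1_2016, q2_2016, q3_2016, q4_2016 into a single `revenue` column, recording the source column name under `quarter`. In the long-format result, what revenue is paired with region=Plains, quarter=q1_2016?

474

Unpivoting turns each (region, wide-column) pair into one long row.
The wide cell at row Plains, column q1_2016 holds 474, so the long row (Plains, q1_2016) has revenue=474.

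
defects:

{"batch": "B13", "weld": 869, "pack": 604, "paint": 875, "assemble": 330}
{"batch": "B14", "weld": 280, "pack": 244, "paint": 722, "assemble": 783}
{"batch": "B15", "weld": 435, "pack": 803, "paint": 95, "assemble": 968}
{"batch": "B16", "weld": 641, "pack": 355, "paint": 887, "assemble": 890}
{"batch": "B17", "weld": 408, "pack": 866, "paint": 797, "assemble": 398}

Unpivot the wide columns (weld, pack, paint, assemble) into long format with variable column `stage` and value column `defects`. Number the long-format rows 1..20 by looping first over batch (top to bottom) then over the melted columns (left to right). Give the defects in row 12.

20 rows total (5 × 4). Row 12: index ⌊(12-1)/4⌋ = 2 into batch → B15; (12-1) mod 4 = 3 into the melted columns → assemble.
So row 12 is (B15, assemble, 968); defects = 968.

968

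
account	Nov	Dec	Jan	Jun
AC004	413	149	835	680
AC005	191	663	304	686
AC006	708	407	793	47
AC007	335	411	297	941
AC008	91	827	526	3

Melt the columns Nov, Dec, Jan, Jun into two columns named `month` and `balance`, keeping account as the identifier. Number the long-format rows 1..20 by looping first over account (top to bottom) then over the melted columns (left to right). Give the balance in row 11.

793

20 rows total (5 × 4). Row 11: index ⌊(11-1)/4⌋ = 2 into account → AC006; (11-1) mod 4 = 2 into the melted columns → Jan.
So row 11 is (AC006, Jan, 793); balance = 793.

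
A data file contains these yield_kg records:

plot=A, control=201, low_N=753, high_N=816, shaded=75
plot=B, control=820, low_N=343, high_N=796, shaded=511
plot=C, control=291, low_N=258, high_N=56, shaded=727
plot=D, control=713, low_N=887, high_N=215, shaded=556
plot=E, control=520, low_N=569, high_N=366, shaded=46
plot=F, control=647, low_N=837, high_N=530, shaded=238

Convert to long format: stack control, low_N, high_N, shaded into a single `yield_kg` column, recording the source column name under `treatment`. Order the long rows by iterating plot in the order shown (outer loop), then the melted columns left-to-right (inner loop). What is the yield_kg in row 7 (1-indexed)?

796

24 rows total (6 × 4). Row 7: index ⌊(7-1)/4⌋ = 1 into plot → B; (7-1) mod 4 = 2 into the melted columns → high_N.
So row 7 is (B, high_N, 796); yield_kg = 796.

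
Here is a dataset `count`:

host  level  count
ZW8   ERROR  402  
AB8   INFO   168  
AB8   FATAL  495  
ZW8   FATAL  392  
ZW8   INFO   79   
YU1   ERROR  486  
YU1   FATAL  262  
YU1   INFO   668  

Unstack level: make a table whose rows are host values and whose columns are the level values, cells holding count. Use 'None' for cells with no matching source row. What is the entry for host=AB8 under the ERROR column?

None

No long-format row has host=AB8 and level=ERROR, so the cell is None.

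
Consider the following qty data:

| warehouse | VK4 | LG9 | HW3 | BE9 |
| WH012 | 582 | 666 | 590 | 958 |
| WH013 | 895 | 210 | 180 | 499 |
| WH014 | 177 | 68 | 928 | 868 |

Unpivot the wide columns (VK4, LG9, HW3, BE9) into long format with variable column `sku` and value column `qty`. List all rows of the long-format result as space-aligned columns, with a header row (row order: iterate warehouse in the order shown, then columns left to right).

warehouse  sku  qty
WH012      VK4  582
WH012      LG9  666
WH012      HW3  590
WH012      BE9  958
WH013      VK4  895
WH013      LG9  210
WH013      HW3  180
WH013      BE9  499
WH014      VK4  177
WH014      LG9  68 
WH014      HW3  928
WH014      BE9  868

Each (warehouse, column) pair becomes one row: 3 × 4 = 12 rows.
For example, (WH012, VK4) → qty=582.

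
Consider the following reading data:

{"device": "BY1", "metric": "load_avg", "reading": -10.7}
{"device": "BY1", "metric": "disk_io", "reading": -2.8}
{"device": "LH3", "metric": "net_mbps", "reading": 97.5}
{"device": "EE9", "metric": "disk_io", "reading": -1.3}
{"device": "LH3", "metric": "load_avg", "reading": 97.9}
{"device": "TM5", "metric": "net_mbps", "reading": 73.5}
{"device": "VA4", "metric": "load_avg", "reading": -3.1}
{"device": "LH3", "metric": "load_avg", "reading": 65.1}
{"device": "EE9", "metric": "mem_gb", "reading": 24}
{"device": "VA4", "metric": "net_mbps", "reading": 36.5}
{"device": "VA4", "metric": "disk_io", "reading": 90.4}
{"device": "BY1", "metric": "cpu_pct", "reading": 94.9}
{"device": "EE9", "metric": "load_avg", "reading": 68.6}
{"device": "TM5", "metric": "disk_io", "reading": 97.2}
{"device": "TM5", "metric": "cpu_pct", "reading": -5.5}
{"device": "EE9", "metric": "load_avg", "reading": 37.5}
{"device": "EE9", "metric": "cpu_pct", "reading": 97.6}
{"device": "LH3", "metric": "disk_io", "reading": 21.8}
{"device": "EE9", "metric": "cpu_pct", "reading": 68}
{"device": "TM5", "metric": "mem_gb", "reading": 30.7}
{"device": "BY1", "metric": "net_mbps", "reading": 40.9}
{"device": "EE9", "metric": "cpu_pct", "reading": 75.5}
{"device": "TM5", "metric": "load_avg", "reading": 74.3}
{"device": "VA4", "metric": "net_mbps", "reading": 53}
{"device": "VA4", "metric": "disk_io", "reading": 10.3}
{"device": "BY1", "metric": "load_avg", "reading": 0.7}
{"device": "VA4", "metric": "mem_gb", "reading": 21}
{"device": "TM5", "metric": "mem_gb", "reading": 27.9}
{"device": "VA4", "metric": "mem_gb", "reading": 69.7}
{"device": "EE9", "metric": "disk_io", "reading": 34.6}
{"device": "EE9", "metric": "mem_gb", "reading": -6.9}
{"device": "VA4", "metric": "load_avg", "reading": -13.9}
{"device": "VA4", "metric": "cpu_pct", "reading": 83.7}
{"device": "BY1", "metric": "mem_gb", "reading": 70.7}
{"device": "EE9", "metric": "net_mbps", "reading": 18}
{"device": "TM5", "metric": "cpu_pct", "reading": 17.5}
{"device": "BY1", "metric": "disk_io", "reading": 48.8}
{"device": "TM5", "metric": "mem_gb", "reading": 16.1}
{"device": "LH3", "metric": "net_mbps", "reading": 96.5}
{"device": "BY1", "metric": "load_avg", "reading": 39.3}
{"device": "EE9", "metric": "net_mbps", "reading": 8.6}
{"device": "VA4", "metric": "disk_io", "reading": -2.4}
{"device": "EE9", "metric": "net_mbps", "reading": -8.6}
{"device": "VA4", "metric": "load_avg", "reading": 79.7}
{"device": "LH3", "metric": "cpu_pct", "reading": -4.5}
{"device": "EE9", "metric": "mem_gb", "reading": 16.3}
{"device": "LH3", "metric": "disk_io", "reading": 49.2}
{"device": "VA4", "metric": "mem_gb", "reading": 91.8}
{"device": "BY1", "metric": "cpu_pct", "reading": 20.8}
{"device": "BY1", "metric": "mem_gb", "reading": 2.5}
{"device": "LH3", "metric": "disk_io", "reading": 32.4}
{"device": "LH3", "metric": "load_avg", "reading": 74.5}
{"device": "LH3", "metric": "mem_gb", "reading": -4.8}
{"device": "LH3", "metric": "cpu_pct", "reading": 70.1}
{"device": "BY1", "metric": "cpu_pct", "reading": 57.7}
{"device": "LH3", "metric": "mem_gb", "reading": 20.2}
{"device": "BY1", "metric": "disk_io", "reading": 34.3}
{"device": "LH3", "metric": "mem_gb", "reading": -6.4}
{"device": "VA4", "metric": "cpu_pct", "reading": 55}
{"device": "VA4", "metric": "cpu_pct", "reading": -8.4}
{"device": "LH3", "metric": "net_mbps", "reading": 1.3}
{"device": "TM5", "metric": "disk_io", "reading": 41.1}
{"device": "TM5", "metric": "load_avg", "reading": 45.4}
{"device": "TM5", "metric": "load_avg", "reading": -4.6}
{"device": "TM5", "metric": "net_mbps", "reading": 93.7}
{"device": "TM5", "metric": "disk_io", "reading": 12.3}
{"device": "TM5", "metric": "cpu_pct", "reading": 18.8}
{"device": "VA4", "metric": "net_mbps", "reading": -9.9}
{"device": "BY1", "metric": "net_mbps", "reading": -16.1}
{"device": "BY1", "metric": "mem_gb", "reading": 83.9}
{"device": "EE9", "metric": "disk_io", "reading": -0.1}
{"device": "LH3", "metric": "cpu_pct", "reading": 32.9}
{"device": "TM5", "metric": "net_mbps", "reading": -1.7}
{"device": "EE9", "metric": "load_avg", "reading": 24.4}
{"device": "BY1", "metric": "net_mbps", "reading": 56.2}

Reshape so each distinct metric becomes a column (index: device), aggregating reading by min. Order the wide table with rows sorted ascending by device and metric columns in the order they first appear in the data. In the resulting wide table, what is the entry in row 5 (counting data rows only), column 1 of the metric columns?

With rows sorted ascending by device, row 5 is device=VA4. metric columns in first-appearance order: load_avg, disk_io, net_mbps, mem_gb, cpu_pct; column 1 is load_avg.
Long rows with device=VA4, metric=load_avg: min(-3.1, -13.9, 79.7) = -13.9.

-13.9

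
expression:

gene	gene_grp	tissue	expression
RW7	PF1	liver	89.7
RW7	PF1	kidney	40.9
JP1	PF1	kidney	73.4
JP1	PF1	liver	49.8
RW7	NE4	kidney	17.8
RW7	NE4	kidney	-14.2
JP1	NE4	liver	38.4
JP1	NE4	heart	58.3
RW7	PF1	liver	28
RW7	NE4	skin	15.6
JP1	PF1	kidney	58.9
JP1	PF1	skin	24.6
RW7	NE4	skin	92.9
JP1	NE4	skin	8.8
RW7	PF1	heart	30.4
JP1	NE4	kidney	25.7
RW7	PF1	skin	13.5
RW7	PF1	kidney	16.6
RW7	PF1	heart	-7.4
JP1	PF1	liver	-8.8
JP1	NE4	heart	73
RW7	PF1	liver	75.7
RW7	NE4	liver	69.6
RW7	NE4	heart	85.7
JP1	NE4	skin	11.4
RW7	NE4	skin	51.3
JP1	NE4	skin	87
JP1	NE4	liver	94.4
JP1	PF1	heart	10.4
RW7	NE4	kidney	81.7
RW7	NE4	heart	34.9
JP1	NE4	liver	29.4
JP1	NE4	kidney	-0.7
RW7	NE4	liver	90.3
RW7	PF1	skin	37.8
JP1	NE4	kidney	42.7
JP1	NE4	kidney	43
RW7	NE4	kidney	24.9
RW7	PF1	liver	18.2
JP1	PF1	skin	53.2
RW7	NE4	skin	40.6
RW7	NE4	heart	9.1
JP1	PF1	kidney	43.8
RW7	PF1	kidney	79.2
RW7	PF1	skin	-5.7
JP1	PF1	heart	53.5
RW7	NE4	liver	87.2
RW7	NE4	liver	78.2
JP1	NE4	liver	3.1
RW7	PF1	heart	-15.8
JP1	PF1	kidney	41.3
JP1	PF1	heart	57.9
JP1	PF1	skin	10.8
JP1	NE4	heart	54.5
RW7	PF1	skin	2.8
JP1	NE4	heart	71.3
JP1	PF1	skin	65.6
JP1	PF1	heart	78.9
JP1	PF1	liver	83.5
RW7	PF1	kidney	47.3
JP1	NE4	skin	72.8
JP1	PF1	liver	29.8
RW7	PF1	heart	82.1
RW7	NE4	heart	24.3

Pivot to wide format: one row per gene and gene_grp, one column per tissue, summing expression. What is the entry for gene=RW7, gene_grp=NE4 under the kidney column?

Rows with gene=RW7, gene_grp=NE4 and tissue=kidney: expression values are 17.8, -14.2, 81.7, 24.9.
17.8 + -14.2 + 81.7 + 24.9 = 110.2.

110.2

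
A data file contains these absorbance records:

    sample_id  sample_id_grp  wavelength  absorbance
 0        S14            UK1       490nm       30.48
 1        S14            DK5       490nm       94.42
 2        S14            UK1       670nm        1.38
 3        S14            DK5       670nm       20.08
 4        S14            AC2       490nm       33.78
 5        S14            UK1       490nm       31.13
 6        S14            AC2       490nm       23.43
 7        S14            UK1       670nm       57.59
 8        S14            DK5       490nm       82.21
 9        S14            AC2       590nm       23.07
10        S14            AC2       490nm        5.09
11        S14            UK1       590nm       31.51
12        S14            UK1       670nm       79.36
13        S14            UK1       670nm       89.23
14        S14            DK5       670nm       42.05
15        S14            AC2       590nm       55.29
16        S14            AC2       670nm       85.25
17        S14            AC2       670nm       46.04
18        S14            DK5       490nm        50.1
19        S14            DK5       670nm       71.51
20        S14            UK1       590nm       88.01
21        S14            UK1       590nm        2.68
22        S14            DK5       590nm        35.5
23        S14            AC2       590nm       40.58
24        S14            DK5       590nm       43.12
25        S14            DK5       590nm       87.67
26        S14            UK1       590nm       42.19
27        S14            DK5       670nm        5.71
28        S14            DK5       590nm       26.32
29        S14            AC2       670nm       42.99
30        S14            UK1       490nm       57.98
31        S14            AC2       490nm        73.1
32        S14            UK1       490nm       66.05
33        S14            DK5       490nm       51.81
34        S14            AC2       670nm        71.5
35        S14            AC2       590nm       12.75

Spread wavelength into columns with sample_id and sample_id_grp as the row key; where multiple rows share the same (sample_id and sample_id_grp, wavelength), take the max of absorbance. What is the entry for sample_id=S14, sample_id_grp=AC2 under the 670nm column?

85.25

Rows with sample_id=S14, sample_id_grp=AC2 and wavelength=670nm: absorbance values are 85.25, 46.04, 42.99, 71.5.
max(85.25, 46.04, 42.99, 71.5) = 85.25.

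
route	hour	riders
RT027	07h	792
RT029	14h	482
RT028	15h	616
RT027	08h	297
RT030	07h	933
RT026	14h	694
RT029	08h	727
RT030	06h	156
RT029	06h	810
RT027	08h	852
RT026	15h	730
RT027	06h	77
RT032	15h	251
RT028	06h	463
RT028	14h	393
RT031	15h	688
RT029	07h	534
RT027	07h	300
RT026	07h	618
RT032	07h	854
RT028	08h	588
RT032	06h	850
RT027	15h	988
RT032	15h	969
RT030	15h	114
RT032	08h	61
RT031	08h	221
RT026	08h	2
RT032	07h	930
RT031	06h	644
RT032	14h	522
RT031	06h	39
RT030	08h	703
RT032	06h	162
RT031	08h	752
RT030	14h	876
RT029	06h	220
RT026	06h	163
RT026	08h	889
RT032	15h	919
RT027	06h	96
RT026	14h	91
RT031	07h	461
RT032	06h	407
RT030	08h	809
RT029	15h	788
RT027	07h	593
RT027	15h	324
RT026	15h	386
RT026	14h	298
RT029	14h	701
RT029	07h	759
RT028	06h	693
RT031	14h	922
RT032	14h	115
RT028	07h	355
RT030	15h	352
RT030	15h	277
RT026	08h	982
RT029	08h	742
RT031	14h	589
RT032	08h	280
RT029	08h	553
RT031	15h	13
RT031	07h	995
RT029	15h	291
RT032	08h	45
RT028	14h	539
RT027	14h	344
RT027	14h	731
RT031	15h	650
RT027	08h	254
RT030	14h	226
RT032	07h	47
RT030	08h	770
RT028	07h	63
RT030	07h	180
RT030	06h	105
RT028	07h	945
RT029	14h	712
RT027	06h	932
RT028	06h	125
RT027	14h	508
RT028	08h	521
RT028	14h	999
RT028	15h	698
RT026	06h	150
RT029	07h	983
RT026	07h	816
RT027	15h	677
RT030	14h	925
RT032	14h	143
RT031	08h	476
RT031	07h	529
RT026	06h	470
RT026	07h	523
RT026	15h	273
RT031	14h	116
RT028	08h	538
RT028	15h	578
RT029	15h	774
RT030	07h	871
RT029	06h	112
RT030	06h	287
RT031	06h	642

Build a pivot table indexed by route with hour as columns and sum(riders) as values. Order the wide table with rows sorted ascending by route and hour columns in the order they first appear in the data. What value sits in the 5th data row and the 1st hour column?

With rows sorted ascending by route, row 5 is route=RT030. hour columns in first-appearance order: 07h, 14h, 15h, 08h, 06h; column 1 is 07h.
Long rows with route=RT030, hour=07h: 933 + 180 + 871 = 1984.

1984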